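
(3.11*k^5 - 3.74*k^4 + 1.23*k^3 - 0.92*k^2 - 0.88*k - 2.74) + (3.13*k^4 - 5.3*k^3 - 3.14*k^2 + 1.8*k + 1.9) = 3.11*k^5 - 0.61*k^4 - 4.07*k^3 - 4.06*k^2 + 0.92*k - 0.84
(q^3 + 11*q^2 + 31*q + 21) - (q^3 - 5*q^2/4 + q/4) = 49*q^2/4 + 123*q/4 + 21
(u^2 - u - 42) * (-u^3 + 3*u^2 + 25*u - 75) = -u^5 + 4*u^4 + 64*u^3 - 226*u^2 - 975*u + 3150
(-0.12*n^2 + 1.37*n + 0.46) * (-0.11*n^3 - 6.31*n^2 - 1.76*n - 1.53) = 0.0132*n^5 + 0.6065*n^4 - 8.4841*n^3 - 5.1302*n^2 - 2.9057*n - 0.7038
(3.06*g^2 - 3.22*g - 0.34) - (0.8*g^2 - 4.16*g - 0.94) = 2.26*g^2 + 0.94*g + 0.6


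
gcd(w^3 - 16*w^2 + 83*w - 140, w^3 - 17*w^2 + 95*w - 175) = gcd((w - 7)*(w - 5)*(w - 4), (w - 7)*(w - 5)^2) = w^2 - 12*w + 35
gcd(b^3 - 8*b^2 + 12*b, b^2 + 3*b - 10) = b - 2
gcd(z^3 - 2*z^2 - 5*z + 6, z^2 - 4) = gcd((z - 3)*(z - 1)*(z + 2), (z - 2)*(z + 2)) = z + 2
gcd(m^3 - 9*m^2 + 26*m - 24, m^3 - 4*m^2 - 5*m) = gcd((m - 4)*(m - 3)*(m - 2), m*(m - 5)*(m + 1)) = 1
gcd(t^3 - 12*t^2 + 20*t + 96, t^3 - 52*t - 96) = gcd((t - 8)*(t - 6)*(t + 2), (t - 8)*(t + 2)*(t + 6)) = t^2 - 6*t - 16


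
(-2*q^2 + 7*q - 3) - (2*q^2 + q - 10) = -4*q^2 + 6*q + 7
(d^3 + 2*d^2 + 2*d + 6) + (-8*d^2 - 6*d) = d^3 - 6*d^2 - 4*d + 6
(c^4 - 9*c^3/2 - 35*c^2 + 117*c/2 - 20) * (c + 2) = c^5 - 5*c^4/2 - 44*c^3 - 23*c^2/2 + 97*c - 40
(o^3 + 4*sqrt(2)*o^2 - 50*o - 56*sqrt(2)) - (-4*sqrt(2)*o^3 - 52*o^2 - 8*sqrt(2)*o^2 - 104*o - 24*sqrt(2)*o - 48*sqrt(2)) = o^3 + 4*sqrt(2)*o^3 + 12*sqrt(2)*o^2 + 52*o^2 + 24*sqrt(2)*o + 54*o - 8*sqrt(2)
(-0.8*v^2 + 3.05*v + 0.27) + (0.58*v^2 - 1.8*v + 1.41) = -0.22*v^2 + 1.25*v + 1.68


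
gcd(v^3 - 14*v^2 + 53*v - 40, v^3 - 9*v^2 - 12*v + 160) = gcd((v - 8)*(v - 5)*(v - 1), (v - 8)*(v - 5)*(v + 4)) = v^2 - 13*v + 40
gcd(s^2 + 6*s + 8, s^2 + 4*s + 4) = s + 2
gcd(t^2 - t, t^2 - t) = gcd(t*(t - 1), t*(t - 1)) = t^2 - t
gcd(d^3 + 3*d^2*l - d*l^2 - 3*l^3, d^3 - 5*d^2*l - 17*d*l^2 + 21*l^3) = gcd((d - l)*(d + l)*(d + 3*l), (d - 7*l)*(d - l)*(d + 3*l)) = d^2 + 2*d*l - 3*l^2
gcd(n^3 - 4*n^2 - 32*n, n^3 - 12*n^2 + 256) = n^2 - 4*n - 32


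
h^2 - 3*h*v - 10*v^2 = (h - 5*v)*(h + 2*v)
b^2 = b^2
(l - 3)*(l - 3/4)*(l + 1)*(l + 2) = l^4 - 3*l^3/4 - 7*l^2 - 3*l/4 + 9/2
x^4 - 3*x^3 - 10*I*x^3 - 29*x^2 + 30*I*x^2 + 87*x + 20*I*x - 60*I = (x - 3)*(x - 5*I)*(x - 4*I)*(x - I)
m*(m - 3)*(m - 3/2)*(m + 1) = m^4 - 7*m^3/2 + 9*m/2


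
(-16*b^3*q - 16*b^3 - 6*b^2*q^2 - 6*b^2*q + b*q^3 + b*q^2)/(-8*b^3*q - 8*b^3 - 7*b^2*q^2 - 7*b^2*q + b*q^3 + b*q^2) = (2*b + q)/(b + q)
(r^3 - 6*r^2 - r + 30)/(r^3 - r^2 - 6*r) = (r - 5)/r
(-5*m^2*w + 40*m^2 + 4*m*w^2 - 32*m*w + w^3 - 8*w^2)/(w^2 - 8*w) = -5*m^2/w + 4*m + w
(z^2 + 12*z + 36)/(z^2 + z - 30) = (z + 6)/(z - 5)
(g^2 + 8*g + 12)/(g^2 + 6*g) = (g + 2)/g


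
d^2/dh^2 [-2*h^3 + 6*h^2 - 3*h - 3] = 12 - 12*h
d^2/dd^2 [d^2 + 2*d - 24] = 2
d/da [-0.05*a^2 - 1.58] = -0.1*a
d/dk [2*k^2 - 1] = 4*k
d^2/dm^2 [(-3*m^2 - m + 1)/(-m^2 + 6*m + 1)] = 2*(19*m^3 + 6*m^2 + 21*m - 40)/(m^6 - 18*m^5 + 105*m^4 - 180*m^3 - 105*m^2 - 18*m - 1)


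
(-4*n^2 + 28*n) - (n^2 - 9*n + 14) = -5*n^2 + 37*n - 14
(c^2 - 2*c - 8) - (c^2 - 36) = 28 - 2*c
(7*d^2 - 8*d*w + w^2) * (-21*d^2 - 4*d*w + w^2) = -147*d^4 + 140*d^3*w + 18*d^2*w^2 - 12*d*w^3 + w^4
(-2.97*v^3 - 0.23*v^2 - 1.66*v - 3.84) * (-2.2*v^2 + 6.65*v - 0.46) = 6.534*v^5 - 19.2445*v^4 + 3.4887*v^3 - 2.4852*v^2 - 24.7724*v + 1.7664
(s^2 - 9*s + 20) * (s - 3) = s^3 - 12*s^2 + 47*s - 60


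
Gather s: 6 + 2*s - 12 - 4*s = -2*s - 6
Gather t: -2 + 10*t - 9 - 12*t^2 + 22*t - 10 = -12*t^2 + 32*t - 21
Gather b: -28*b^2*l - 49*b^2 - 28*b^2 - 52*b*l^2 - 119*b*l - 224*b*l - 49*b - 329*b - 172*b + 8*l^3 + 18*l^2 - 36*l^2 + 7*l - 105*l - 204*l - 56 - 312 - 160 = b^2*(-28*l - 77) + b*(-52*l^2 - 343*l - 550) + 8*l^3 - 18*l^2 - 302*l - 528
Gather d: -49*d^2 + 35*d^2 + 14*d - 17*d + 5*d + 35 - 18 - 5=-14*d^2 + 2*d + 12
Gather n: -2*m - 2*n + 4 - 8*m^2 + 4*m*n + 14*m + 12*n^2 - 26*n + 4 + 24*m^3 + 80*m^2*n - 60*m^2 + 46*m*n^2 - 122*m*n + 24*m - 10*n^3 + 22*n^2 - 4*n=24*m^3 - 68*m^2 + 36*m - 10*n^3 + n^2*(46*m + 34) + n*(80*m^2 - 118*m - 32) + 8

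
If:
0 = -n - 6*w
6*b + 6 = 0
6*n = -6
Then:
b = -1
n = -1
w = 1/6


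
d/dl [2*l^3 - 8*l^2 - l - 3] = 6*l^2 - 16*l - 1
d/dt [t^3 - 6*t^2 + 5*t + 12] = 3*t^2 - 12*t + 5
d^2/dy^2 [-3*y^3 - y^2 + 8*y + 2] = -18*y - 2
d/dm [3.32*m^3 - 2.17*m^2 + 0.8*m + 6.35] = 9.96*m^2 - 4.34*m + 0.8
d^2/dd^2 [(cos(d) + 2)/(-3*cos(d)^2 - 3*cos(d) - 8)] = 2*(81*(1 - cos(2*d))^2*cos(d) + 63*(1 - cos(2*d))^2 - 134*cos(d) - 360*cos(2*d) - 36*cos(3*d) - 18*cos(5*d) - 180)/(6*cos(d) + 3*cos(2*d) + 19)^3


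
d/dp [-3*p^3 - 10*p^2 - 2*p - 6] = -9*p^2 - 20*p - 2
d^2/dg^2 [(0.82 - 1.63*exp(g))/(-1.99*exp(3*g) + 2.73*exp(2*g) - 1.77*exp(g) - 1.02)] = (25.819852*exp(6*g) - 55.791441*exp(5*g) + 38.185785*exp(4*g) - 65.357223*exp(3*g) + 54.100278*exp(2*g) - 14.645268*exp(g) + 3.17628)*exp(g)/(7.880599*exp(9*g) - 32.433219*exp(8*g) + 65.521944*exp(7*g) - 65.923785*exp(6*g) + 25.030188*exp(5*g) + 18.703899*exp(4*g) - 17.816031*exp(3*g) + 1.065798*exp(2*g) + 5.524524*exp(g) + 1.061208)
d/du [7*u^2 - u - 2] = 14*u - 1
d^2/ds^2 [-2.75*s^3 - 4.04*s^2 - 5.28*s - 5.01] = -16.5*s - 8.08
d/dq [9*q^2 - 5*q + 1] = 18*q - 5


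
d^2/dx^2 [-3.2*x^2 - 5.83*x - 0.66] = -6.40000000000000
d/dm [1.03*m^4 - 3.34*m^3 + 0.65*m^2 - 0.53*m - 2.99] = 4.12*m^3 - 10.02*m^2 + 1.3*m - 0.53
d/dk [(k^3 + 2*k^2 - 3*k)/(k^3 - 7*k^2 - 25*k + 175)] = (-9*k^4 - 44*k^3 + 454*k^2 + 700*k - 525)/(k^6 - 14*k^5 - k^4 + 700*k^3 - 1825*k^2 - 8750*k + 30625)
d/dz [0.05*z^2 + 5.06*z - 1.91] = 0.1*z + 5.06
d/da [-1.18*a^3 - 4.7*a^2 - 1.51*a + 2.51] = -3.54*a^2 - 9.4*a - 1.51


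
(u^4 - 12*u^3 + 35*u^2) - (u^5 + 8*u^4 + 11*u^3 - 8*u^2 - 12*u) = -u^5 - 7*u^4 - 23*u^3 + 43*u^2 + 12*u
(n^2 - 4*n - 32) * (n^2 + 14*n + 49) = n^4 + 10*n^3 - 39*n^2 - 644*n - 1568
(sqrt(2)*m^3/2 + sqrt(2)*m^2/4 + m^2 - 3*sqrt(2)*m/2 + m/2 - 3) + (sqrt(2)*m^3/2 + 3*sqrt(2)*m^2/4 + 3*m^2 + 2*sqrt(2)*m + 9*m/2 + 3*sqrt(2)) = sqrt(2)*m^3 + sqrt(2)*m^2 + 4*m^2 + sqrt(2)*m/2 + 5*m - 3 + 3*sqrt(2)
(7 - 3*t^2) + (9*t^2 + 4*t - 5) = 6*t^2 + 4*t + 2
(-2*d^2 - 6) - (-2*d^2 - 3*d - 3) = 3*d - 3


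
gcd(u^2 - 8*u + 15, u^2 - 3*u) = u - 3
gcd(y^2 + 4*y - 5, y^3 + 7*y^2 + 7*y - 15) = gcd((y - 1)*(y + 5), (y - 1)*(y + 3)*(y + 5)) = y^2 + 4*y - 5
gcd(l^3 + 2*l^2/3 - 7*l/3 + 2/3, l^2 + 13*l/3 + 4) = 1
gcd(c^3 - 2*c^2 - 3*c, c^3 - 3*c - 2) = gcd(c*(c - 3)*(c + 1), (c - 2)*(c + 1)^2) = c + 1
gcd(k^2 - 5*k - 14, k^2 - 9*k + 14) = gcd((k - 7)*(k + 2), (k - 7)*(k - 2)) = k - 7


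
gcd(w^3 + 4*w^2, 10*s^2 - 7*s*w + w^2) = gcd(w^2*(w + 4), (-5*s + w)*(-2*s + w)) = 1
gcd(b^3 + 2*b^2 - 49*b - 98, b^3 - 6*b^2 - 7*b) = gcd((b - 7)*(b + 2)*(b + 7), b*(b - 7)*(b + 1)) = b - 7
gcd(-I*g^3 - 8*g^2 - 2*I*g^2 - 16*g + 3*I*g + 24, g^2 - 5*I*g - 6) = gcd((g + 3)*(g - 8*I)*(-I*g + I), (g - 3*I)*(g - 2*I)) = 1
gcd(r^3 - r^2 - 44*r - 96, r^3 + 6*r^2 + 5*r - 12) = r^2 + 7*r + 12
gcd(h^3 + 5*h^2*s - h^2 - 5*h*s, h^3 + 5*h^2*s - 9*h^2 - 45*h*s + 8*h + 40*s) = h^2 + 5*h*s - h - 5*s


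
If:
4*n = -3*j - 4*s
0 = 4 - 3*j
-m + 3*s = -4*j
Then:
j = 4/3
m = 3*s + 16/3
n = -s - 1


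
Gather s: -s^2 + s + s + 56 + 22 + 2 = -s^2 + 2*s + 80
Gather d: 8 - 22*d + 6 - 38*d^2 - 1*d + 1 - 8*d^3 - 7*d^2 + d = -8*d^3 - 45*d^2 - 22*d + 15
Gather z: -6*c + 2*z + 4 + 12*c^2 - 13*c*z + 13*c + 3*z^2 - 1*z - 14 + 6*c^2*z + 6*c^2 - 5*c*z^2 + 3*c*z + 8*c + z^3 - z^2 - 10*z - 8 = 18*c^2 + 15*c + z^3 + z^2*(2 - 5*c) + z*(6*c^2 - 10*c - 9) - 18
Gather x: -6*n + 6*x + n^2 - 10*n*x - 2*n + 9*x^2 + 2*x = n^2 - 8*n + 9*x^2 + x*(8 - 10*n)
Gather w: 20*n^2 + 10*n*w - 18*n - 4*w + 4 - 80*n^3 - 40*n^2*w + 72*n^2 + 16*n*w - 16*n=-80*n^3 + 92*n^2 - 34*n + w*(-40*n^2 + 26*n - 4) + 4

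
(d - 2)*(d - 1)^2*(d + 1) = d^4 - 3*d^3 + d^2 + 3*d - 2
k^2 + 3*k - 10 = (k - 2)*(k + 5)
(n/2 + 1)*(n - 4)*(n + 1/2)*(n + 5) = n^4/2 + 7*n^3/4 - 33*n^2/4 - 49*n/2 - 10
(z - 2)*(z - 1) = z^2 - 3*z + 2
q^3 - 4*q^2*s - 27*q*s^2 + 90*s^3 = (q - 6*s)*(q - 3*s)*(q + 5*s)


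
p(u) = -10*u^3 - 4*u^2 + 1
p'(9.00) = -2502.00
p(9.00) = -7613.00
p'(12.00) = -4416.00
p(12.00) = -17855.00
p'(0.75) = -22.88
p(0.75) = -5.47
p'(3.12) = -316.99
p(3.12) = -341.65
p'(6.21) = -1206.60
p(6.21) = -2548.09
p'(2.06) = -143.79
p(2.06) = -103.39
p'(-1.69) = -72.16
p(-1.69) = 37.84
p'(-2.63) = -186.47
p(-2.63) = 155.25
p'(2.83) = -262.91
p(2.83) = -257.69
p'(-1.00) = -22.00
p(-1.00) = 7.00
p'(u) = -30*u^2 - 8*u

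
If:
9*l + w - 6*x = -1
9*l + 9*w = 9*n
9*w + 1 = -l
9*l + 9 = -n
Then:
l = -80/89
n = -81/89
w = -1/89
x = -316/267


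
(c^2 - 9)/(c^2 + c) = (c^2 - 9)/(c*(c + 1))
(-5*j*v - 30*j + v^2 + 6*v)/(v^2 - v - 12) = (5*j*v + 30*j - v^2 - 6*v)/(-v^2 + v + 12)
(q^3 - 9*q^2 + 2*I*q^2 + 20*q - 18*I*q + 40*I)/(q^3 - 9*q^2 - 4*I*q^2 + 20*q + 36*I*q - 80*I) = (q + 2*I)/(q - 4*I)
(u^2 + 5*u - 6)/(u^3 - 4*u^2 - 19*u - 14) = (-u^2 - 5*u + 6)/(-u^3 + 4*u^2 + 19*u + 14)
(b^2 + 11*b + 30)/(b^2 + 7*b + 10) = (b + 6)/(b + 2)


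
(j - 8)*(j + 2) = j^2 - 6*j - 16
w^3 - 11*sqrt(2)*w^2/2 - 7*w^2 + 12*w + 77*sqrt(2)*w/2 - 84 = (w - 7)*(w - 4*sqrt(2))*(w - 3*sqrt(2)/2)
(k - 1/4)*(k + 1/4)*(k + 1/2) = k^3 + k^2/2 - k/16 - 1/32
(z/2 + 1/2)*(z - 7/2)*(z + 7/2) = z^3/2 + z^2/2 - 49*z/8 - 49/8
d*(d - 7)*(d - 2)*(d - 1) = d^4 - 10*d^3 + 23*d^2 - 14*d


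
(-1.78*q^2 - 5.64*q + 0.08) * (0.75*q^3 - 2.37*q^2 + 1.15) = -1.335*q^5 - 0.0113999999999992*q^4 + 13.4268*q^3 - 2.2366*q^2 - 6.486*q + 0.092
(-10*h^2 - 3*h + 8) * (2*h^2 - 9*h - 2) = -20*h^4 + 84*h^3 + 63*h^2 - 66*h - 16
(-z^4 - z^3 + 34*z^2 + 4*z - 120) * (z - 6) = -z^5 + 5*z^4 + 40*z^3 - 200*z^2 - 144*z + 720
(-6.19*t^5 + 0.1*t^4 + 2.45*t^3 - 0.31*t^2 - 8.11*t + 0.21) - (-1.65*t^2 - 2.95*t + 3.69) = -6.19*t^5 + 0.1*t^4 + 2.45*t^3 + 1.34*t^2 - 5.16*t - 3.48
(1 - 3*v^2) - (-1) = 2 - 3*v^2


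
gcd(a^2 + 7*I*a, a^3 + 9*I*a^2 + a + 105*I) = a + 7*I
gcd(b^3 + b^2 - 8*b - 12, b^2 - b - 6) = b^2 - b - 6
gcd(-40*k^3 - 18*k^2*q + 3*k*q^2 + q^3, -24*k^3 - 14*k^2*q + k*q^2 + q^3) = -8*k^2 - 2*k*q + q^2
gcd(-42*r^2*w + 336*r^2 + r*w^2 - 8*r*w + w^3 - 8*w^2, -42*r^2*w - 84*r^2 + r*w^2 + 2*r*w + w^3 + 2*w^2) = 42*r^2 - r*w - w^2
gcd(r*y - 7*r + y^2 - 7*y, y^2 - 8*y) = 1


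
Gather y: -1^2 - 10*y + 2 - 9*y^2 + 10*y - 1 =-9*y^2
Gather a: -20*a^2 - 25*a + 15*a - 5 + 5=-20*a^2 - 10*a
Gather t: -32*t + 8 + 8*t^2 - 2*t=8*t^2 - 34*t + 8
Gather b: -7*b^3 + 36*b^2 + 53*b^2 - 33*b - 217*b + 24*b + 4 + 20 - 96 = -7*b^3 + 89*b^2 - 226*b - 72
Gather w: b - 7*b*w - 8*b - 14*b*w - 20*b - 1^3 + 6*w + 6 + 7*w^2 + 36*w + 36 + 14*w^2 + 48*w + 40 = -27*b + 21*w^2 + w*(90 - 21*b) + 81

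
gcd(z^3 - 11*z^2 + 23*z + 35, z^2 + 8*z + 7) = z + 1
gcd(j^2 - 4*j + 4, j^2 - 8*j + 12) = j - 2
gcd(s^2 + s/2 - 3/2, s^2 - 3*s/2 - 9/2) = s + 3/2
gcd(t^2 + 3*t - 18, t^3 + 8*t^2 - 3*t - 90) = t^2 + 3*t - 18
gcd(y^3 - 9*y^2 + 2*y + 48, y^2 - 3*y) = y - 3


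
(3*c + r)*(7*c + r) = 21*c^2 + 10*c*r + r^2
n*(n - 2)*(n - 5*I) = n^3 - 2*n^2 - 5*I*n^2 + 10*I*n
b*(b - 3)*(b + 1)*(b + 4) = b^4 + 2*b^3 - 11*b^2 - 12*b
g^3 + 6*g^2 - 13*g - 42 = (g - 3)*(g + 2)*(g + 7)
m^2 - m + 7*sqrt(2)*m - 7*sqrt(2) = (m - 1)*(m + 7*sqrt(2))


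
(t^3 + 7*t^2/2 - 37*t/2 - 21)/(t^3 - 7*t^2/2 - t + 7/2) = (t + 6)/(t - 1)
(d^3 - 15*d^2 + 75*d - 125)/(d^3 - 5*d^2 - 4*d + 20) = (d^2 - 10*d + 25)/(d^2 - 4)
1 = 1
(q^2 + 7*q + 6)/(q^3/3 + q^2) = 3*(q^2 + 7*q + 6)/(q^2*(q + 3))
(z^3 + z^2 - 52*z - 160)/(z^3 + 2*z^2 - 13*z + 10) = (z^2 - 4*z - 32)/(z^2 - 3*z + 2)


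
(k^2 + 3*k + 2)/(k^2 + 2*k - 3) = (k^2 + 3*k + 2)/(k^2 + 2*k - 3)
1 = 1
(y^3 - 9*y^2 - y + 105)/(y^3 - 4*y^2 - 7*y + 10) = (y^2 - 4*y - 21)/(y^2 + y - 2)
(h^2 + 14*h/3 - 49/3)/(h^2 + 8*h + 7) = (h - 7/3)/(h + 1)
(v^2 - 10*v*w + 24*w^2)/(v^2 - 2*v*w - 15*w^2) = (-v^2 + 10*v*w - 24*w^2)/(-v^2 + 2*v*w + 15*w^2)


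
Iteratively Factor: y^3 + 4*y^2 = (y)*(y^2 + 4*y) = y*(y + 4)*(y)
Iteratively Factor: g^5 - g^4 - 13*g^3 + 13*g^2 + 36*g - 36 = (g - 3)*(g^4 + 2*g^3 - 7*g^2 - 8*g + 12) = (g - 3)*(g + 3)*(g^3 - g^2 - 4*g + 4) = (g - 3)*(g + 2)*(g + 3)*(g^2 - 3*g + 2) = (g - 3)*(g - 2)*(g + 2)*(g + 3)*(g - 1)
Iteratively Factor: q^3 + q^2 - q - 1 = (q + 1)*(q^2 - 1) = (q - 1)*(q + 1)*(q + 1)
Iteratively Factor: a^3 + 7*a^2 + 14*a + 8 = (a + 2)*(a^2 + 5*a + 4) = (a + 1)*(a + 2)*(a + 4)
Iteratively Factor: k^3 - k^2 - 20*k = (k - 5)*(k^2 + 4*k) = k*(k - 5)*(k + 4)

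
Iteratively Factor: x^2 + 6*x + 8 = (x + 2)*(x + 4)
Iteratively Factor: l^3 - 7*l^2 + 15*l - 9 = (l - 3)*(l^2 - 4*l + 3) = (l - 3)*(l - 1)*(l - 3)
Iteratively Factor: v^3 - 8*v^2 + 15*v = (v)*(v^2 - 8*v + 15) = v*(v - 3)*(v - 5)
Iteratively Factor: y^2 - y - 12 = (y - 4)*(y + 3)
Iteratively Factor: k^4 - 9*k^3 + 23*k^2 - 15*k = (k - 5)*(k^3 - 4*k^2 + 3*k) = k*(k - 5)*(k^2 - 4*k + 3) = k*(k - 5)*(k - 3)*(k - 1)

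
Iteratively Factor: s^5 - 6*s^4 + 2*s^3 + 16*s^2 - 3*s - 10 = (s - 5)*(s^4 - s^3 - 3*s^2 + s + 2) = (s - 5)*(s - 1)*(s^3 - 3*s - 2) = (s - 5)*(s - 1)*(s + 1)*(s^2 - s - 2) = (s - 5)*(s - 2)*(s - 1)*(s + 1)*(s + 1)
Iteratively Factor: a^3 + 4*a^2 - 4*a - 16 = (a - 2)*(a^2 + 6*a + 8) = (a - 2)*(a + 4)*(a + 2)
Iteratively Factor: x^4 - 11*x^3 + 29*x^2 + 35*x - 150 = (x - 5)*(x^3 - 6*x^2 - x + 30) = (x - 5)*(x + 2)*(x^2 - 8*x + 15) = (x - 5)*(x - 3)*(x + 2)*(x - 5)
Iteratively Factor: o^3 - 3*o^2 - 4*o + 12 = (o + 2)*(o^2 - 5*o + 6) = (o - 2)*(o + 2)*(o - 3)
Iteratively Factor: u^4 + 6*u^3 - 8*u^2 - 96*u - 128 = (u + 2)*(u^3 + 4*u^2 - 16*u - 64) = (u - 4)*(u + 2)*(u^2 + 8*u + 16) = (u - 4)*(u + 2)*(u + 4)*(u + 4)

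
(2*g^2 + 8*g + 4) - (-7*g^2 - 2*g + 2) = 9*g^2 + 10*g + 2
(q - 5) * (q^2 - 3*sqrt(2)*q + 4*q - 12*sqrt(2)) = q^3 - 3*sqrt(2)*q^2 - q^2 - 20*q + 3*sqrt(2)*q + 60*sqrt(2)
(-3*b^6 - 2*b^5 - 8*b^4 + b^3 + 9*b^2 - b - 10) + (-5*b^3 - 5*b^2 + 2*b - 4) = -3*b^6 - 2*b^5 - 8*b^4 - 4*b^3 + 4*b^2 + b - 14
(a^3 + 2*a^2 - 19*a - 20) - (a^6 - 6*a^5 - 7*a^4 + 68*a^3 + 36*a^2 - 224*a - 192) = -a^6 + 6*a^5 + 7*a^4 - 67*a^3 - 34*a^2 + 205*a + 172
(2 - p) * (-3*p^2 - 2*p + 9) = 3*p^3 - 4*p^2 - 13*p + 18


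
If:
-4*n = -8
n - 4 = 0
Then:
No Solution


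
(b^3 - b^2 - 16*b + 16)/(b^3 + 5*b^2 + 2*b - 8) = (b - 4)/(b + 2)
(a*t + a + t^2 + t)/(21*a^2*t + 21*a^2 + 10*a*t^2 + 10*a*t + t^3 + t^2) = (a + t)/(21*a^2 + 10*a*t + t^2)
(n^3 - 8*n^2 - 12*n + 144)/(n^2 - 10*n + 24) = (n^2 - 2*n - 24)/(n - 4)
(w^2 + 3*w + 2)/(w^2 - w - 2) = (w + 2)/(w - 2)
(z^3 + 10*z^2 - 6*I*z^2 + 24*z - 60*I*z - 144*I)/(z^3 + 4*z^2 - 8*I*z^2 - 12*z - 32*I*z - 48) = (z + 6)/(z - 2*I)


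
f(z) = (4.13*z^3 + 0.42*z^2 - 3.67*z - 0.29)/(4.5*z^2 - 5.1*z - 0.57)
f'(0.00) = 1.89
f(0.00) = 0.51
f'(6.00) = 0.89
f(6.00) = 6.76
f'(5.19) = 0.88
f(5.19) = 6.05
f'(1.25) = -2984.78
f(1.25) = 44.58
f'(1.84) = -0.72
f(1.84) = 3.81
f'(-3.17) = 0.89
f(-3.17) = -1.91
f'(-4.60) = 0.90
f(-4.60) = -3.19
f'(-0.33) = 0.95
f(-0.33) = 0.51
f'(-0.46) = 0.82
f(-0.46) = 0.40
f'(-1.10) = 0.82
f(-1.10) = -0.12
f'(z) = (5.1 - 9.0*z)*(4.13*z^3 + 0.42*z^2 - 3.67*z - 0.29)/(4.5*z^2 - 5.1*z - 0.57)^2 + (12.39*z^2 + 0.84*z - 3.67)/(4.5*z^2 - 5.1*z - 0.57)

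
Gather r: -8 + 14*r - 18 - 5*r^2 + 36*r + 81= -5*r^2 + 50*r + 55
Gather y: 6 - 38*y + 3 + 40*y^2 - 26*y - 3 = 40*y^2 - 64*y + 6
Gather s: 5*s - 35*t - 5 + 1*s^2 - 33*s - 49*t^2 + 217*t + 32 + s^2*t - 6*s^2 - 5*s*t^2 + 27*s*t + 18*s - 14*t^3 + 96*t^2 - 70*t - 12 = s^2*(t - 5) + s*(-5*t^2 + 27*t - 10) - 14*t^3 + 47*t^2 + 112*t + 15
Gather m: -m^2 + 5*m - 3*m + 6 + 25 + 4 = -m^2 + 2*m + 35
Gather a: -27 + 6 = -21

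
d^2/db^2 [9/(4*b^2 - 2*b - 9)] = 72*(4*b^2 - 2*b - (4*b - 1)^2 - 9)/(-4*b^2 + 2*b + 9)^3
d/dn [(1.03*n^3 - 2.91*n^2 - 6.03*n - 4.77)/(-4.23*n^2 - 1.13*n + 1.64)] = (-4.3569*n^4 - 2.3278*n^3 - 17.151*n^2 - 49.899*n - 15.2793)/(17.8929*n^4 + 9.5598*n^3 - 12.5975*n^2 - 3.7064*n + 2.6896)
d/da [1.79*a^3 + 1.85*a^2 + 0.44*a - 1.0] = 5.37*a^2 + 3.7*a + 0.44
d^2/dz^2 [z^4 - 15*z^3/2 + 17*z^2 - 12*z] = 12*z^2 - 45*z + 34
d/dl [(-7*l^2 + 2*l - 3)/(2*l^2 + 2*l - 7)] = 2*(-9*l^2 + 55*l - 4)/(4*l^4 + 8*l^3 - 24*l^2 - 28*l + 49)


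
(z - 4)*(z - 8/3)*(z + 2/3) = z^3 - 6*z^2 + 56*z/9 + 64/9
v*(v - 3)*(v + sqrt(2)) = v^3 - 3*v^2 + sqrt(2)*v^2 - 3*sqrt(2)*v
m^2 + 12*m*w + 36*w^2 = (m + 6*w)^2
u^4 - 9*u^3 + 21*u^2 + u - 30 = (u - 5)*(u - 3)*(u - 2)*(u + 1)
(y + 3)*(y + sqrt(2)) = y^2 + sqrt(2)*y + 3*y + 3*sqrt(2)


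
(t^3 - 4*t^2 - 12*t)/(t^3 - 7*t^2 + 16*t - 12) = t*(t^2 - 4*t - 12)/(t^3 - 7*t^2 + 16*t - 12)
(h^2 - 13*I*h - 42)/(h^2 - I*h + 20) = (h^2 - 13*I*h - 42)/(h^2 - I*h + 20)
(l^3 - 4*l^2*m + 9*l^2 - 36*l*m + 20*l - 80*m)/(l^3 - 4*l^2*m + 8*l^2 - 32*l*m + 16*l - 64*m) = (l + 5)/(l + 4)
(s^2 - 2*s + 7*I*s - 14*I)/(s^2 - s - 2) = (s + 7*I)/(s + 1)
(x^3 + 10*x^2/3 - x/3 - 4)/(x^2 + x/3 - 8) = (3*x^2 + x - 4)/(3*x - 8)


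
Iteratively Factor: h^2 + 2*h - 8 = (h - 2)*(h + 4)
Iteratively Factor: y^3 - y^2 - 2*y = (y)*(y^2 - y - 2) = y*(y - 2)*(y + 1)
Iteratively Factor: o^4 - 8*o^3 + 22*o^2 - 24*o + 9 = (o - 3)*(o^3 - 5*o^2 + 7*o - 3) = (o - 3)*(o - 1)*(o^2 - 4*o + 3) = (o - 3)*(o - 1)^2*(o - 3)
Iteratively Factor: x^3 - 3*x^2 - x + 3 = (x + 1)*(x^2 - 4*x + 3) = (x - 3)*(x + 1)*(x - 1)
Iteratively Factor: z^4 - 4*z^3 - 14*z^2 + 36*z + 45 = (z + 3)*(z^3 - 7*z^2 + 7*z + 15) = (z + 1)*(z + 3)*(z^2 - 8*z + 15) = (z - 3)*(z + 1)*(z + 3)*(z - 5)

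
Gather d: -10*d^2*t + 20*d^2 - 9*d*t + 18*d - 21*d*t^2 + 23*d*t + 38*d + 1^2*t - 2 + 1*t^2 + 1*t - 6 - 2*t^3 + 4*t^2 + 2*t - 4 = d^2*(20 - 10*t) + d*(-21*t^2 + 14*t + 56) - 2*t^3 + 5*t^2 + 4*t - 12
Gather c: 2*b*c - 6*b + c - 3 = -6*b + c*(2*b + 1) - 3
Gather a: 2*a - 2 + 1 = 2*a - 1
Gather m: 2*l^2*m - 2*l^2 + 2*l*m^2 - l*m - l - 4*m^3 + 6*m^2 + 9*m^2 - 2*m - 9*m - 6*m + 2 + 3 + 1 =-2*l^2 - l - 4*m^3 + m^2*(2*l + 15) + m*(2*l^2 - l - 17) + 6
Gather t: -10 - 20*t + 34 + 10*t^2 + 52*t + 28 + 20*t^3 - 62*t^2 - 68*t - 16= 20*t^3 - 52*t^2 - 36*t + 36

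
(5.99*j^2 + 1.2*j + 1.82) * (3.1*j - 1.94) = 18.569*j^3 - 7.9006*j^2 + 3.314*j - 3.5308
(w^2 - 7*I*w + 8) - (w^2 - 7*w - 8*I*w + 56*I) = 7*w + I*w + 8 - 56*I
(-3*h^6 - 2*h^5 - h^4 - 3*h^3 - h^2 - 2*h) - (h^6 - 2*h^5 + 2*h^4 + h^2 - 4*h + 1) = -4*h^6 - 3*h^4 - 3*h^3 - 2*h^2 + 2*h - 1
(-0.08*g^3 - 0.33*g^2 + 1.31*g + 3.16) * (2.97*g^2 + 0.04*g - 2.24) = -0.2376*g^5 - 0.9833*g^4 + 4.0567*g^3 + 10.1768*g^2 - 2.808*g - 7.0784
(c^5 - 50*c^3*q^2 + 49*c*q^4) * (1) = c^5 - 50*c^3*q^2 + 49*c*q^4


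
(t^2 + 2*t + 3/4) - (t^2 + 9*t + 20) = -7*t - 77/4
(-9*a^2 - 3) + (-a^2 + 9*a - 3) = -10*a^2 + 9*a - 6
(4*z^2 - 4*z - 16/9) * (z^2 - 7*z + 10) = 4*z^4 - 32*z^3 + 596*z^2/9 - 248*z/9 - 160/9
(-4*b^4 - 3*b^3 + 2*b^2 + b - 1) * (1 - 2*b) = 8*b^5 + 2*b^4 - 7*b^3 + 3*b - 1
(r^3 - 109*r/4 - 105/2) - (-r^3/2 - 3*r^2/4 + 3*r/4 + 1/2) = 3*r^3/2 + 3*r^2/4 - 28*r - 53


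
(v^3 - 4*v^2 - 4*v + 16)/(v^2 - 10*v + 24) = (v^2 - 4)/(v - 6)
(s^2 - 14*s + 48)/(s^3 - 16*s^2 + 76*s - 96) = 1/(s - 2)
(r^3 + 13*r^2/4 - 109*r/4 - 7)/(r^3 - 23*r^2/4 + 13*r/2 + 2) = (r + 7)/(r - 2)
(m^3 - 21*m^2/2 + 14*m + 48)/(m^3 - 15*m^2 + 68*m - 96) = (m + 3/2)/(m - 3)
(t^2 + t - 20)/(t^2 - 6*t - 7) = (-t^2 - t + 20)/(-t^2 + 6*t + 7)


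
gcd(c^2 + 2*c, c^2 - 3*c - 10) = c + 2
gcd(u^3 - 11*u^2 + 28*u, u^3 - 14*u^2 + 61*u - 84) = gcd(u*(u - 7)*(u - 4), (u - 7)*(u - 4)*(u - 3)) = u^2 - 11*u + 28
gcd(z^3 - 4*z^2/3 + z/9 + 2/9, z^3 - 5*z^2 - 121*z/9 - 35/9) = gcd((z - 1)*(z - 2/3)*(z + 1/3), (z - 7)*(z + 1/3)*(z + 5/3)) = z + 1/3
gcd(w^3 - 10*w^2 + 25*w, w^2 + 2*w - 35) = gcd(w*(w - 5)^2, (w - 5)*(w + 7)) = w - 5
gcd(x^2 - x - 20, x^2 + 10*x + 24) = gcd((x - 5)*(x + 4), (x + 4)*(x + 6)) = x + 4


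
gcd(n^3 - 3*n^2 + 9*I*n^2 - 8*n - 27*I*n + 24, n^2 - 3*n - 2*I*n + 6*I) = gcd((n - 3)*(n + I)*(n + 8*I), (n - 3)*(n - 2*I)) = n - 3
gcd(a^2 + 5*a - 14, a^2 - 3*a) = 1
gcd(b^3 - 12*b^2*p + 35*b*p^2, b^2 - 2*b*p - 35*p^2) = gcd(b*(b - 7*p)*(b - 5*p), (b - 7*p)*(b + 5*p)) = -b + 7*p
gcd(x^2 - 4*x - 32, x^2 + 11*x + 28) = x + 4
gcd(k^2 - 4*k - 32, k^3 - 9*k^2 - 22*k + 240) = k - 8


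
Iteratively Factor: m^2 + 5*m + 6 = (m + 2)*(m + 3)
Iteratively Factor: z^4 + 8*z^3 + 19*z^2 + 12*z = (z + 1)*(z^3 + 7*z^2 + 12*z) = z*(z + 1)*(z^2 + 7*z + 12) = z*(z + 1)*(z + 3)*(z + 4)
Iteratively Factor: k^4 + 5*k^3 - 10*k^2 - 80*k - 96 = (k + 3)*(k^3 + 2*k^2 - 16*k - 32) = (k - 4)*(k + 3)*(k^2 + 6*k + 8) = (k - 4)*(k + 2)*(k + 3)*(k + 4)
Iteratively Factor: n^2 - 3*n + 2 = (n - 1)*(n - 2)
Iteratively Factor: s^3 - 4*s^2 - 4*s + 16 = (s + 2)*(s^2 - 6*s + 8) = (s - 4)*(s + 2)*(s - 2)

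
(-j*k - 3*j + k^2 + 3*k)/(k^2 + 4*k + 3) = (-j + k)/(k + 1)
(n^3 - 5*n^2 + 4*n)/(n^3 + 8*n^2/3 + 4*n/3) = 3*(n^2 - 5*n + 4)/(3*n^2 + 8*n + 4)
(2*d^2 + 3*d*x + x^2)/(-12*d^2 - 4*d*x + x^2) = (d + x)/(-6*d + x)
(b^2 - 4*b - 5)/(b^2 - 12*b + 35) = (b + 1)/(b - 7)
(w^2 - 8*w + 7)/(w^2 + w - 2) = (w - 7)/(w + 2)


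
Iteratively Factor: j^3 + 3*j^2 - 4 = (j - 1)*(j^2 + 4*j + 4) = (j - 1)*(j + 2)*(j + 2)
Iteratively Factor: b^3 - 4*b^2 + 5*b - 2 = (b - 1)*(b^2 - 3*b + 2) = (b - 2)*(b - 1)*(b - 1)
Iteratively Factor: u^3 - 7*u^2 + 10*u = (u - 2)*(u^2 - 5*u) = (u - 5)*(u - 2)*(u)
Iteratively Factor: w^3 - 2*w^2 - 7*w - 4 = (w - 4)*(w^2 + 2*w + 1) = (w - 4)*(w + 1)*(w + 1)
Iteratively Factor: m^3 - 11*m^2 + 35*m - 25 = (m - 5)*(m^2 - 6*m + 5) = (m - 5)^2*(m - 1)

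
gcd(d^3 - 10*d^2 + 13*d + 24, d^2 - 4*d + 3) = d - 3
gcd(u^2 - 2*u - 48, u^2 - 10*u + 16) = u - 8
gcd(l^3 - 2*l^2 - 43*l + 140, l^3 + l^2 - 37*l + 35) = l^2 + 2*l - 35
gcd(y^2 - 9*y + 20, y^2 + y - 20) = y - 4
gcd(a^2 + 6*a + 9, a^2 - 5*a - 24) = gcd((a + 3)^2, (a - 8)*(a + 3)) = a + 3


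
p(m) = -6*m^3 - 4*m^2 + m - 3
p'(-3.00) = -137.00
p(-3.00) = 120.00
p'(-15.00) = -3929.00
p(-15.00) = 19332.00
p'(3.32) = -223.96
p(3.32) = -263.34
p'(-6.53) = -714.30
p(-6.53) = 1490.58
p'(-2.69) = -107.73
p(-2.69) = 82.16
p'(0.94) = -22.42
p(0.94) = -10.58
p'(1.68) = -63.24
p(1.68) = -41.06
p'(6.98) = -931.81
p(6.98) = -2231.31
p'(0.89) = -20.38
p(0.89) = -9.51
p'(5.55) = -597.84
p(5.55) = -1146.38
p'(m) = -18*m^2 - 8*m + 1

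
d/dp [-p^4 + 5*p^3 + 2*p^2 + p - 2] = -4*p^3 + 15*p^2 + 4*p + 1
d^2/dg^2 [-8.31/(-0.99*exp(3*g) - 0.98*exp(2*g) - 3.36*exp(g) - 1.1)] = (8.31*(2.97*exp(2*g) + 1.96*exp(g) + 3.36)*(5.94*exp(2*g) + 3.92*exp(g) + 6.72)*exp(g) - (74.0421*exp(2*g) + 32.5752*exp(g) + 27.9216)*(0.99*exp(3*g) + 0.98*exp(2*g) + 3.36*exp(g) + 1.1))*exp(g)/(0.99*exp(3*g) + 0.98*exp(2*g) + 3.36*exp(g) + 1.1)^3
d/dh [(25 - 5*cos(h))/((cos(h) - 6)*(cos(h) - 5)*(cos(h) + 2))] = 10*(2 - cos(h))*sin(h)/((cos(h) - 6)^2*(cos(h) + 2)^2)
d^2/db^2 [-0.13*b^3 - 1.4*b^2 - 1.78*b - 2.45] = -0.78*b - 2.8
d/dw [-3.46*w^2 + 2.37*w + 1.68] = 2.37 - 6.92*w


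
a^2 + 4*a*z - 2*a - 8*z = (a - 2)*(a + 4*z)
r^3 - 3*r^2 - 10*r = r*(r - 5)*(r + 2)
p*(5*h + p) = 5*h*p + p^2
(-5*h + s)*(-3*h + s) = 15*h^2 - 8*h*s + s^2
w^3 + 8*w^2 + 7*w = w*(w + 1)*(w + 7)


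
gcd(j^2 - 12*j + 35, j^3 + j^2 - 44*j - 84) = j - 7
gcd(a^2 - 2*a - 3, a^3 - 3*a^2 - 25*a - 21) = a + 1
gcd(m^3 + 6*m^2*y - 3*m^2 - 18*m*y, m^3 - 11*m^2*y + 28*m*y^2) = m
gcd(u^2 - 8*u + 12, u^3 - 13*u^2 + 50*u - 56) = u - 2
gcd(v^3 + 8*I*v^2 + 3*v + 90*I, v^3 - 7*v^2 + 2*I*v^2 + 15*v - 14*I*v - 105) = v^2 + 2*I*v + 15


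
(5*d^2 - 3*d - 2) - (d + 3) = 5*d^2 - 4*d - 5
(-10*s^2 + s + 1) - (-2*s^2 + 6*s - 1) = -8*s^2 - 5*s + 2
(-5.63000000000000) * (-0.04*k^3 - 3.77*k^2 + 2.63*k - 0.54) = 0.2252*k^3 + 21.2251*k^2 - 14.8069*k + 3.0402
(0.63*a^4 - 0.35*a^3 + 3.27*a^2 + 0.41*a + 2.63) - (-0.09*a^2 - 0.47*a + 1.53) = 0.63*a^4 - 0.35*a^3 + 3.36*a^2 + 0.88*a + 1.1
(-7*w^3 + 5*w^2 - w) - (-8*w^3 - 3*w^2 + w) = w^3 + 8*w^2 - 2*w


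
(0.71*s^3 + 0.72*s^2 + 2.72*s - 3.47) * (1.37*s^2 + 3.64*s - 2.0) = 0.9727*s^5 + 3.5708*s^4 + 4.9272*s^3 + 3.7069*s^2 - 18.0708*s + 6.94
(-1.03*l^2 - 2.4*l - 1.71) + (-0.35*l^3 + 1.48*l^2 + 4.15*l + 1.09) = -0.35*l^3 + 0.45*l^2 + 1.75*l - 0.62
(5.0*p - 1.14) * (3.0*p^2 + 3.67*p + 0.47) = 15.0*p^3 + 14.93*p^2 - 1.8338*p - 0.5358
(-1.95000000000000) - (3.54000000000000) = -5.49000000000000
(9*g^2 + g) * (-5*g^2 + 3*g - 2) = -45*g^4 + 22*g^3 - 15*g^2 - 2*g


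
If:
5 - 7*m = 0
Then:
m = 5/7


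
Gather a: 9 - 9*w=9 - 9*w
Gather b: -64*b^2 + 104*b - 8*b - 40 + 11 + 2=-64*b^2 + 96*b - 27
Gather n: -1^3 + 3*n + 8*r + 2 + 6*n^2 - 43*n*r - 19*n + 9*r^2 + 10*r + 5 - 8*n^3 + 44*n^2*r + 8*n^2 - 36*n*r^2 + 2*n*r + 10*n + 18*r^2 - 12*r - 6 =-8*n^3 + n^2*(44*r + 14) + n*(-36*r^2 - 41*r - 6) + 27*r^2 + 6*r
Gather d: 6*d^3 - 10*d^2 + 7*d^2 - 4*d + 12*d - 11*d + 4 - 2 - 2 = 6*d^3 - 3*d^2 - 3*d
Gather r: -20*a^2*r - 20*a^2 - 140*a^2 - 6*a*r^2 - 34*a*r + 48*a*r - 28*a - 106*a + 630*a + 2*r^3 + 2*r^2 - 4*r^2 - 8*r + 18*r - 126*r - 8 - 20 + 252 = -160*a^2 + 496*a + 2*r^3 + r^2*(-6*a - 2) + r*(-20*a^2 + 14*a - 116) + 224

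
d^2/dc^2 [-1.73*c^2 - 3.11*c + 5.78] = -3.46000000000000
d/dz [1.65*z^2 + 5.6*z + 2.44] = 3.3*z + 5.6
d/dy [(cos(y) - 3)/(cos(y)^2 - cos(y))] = (sin(y) + 3*sin(y)/cos(y)^2 - 6*tan(y))/(cos(y) - 1)^2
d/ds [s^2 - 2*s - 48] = 2*s - 2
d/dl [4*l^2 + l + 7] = 8*l + 1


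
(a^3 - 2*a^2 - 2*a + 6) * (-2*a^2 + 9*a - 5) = -2*a^5 + 13*a^4 - 19*a^3 - 20*a^2 + 64*a - 30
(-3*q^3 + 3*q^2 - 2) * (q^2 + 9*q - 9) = -3*q^5 - 24*q^4 + 54*q^3 - 29*q^2 - 18*q + 18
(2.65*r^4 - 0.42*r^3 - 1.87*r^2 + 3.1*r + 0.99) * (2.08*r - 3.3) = 5.512*r^5 - 9.6186*r^4 - 2.5036*r^3 + 12.619*r^2 - 8.1708*r - 3.267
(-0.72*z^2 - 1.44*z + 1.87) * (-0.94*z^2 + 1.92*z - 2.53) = 0.6768*z^4 - 0.0287999999999999*z^3 - 2.701*z^2 + 7.2336*z - 4.7311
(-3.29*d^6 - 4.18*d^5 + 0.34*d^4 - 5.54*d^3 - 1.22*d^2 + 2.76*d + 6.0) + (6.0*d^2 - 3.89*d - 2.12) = -3.29*d^6 - 4.18*d^5 + 0.34*d^4 - 5.54*d^3 + 4.78*d^2 - 1.13*d + 3.88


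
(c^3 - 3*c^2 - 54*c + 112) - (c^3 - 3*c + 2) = -3*c^2 - 51*c + 110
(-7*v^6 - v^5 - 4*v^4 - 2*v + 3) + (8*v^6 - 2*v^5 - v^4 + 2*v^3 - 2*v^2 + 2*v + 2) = v^6 - 3*v^5 - 5*v^4 + 2*v^3 - 2*v^2 + 5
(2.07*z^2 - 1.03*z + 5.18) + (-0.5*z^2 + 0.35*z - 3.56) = 1.57*z^2 - 0.68*z + 1.62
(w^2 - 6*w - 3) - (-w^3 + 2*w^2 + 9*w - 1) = w^3 - w^2 - 15*w - 2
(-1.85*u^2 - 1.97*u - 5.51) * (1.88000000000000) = -3.478*u^2 - 3.7036*u - 10.3588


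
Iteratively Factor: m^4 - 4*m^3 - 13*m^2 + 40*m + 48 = (m + 1)*(m^3 - 5*m^2 - 8*m + 48) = (m - 4)*(m + 1)*(m^2 - m - 12) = (m - 4)^2*(m + 1)*(m + 3)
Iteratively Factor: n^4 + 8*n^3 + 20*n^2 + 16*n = (n + 2)*(n^3 + 6*n^2 + 8*n) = n*(n + 2)*(n^2 + 6*n + 8) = n*(n + 2)^2*(n + 4)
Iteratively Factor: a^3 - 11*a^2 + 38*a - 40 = (a - 5)*(a^2 - 6*a + 8) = (a - 5)*(a - 2)*(a - 4)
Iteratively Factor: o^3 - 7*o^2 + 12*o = (o - 3)*(o^2 - 4*o) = o*(o - 3)*(o - 4)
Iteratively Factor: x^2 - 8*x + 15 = (x - 3)*(x - 5)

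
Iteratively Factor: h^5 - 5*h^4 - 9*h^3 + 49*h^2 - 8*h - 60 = (h + 3)*(h^4 - 8*h^3 + 15*h^2 + 4*h - 20) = (h - 2)*(h + 3)*(h^3 - 6*h^2 + 3*h + 10) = (h - 2)^2*(h + 3)*(h^2 - 4*h - 5) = (h - 5)*(h - 2)^2*(h + 3)*(h + 1)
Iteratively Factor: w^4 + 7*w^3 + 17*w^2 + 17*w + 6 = (w + 3)*(w^3 + 4*w^2 + 5*w + 2) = (w + 2)*(w + 3)*(w^2 + 2*w + 1) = (w + 1)*(w + 2)*(w + 3)*(w + 1)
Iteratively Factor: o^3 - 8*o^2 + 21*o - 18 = (o - 2)*(o^2 - 6*o + 9) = (o - 3)*(o - 2)*(o - 3)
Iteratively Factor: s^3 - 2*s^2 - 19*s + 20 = (s - 5)*(s^2 + 3*s - 4) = (s - 5)*(s - 1)*(s + 4)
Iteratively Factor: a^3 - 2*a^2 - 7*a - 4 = (a - 4)*(a^2 + 2*a + 1) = (a - 4)*(a + 1)*(a + 1)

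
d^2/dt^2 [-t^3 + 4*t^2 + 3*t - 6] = 8 - 6*t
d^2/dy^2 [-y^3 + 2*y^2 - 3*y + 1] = 4 - 6*y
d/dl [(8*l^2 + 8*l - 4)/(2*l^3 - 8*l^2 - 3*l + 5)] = 4*(-4*l^4 - 8*l^3 + 16*l^2 + 4*l + 7)/(4*l^6 - 32*l^5 + 52*l^4 + 68*l^3 - 71*l^2 - 30*l + 25)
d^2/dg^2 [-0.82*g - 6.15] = 0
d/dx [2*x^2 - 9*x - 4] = 4*x - 9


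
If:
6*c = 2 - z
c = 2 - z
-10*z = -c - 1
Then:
No Solution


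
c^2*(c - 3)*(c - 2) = c^4 - 5*c^3 + 6*c^2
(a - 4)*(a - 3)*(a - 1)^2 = a^4 - 9*a^3 + 27*a^2 - 31*a + 12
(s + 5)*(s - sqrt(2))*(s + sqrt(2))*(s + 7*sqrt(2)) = s^4 + 5*s^3 + 7*sqrt(2)*s^3 - 2*s^2 + 35*sqrt(2)*s^2 - 14*sqrt(2)*s - 10*s - 70*sqrt(2)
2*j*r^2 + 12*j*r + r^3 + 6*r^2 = r*(2*j + r)*(r + 6)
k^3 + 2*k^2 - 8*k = k*(k - 2)*(k + 4)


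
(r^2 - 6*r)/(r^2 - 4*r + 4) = r*(r - 6)/(r^2 - 4*r + 4)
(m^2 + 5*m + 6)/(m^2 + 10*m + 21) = (m + 2)/(m + 7)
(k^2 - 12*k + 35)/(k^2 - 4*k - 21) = (k - 5)/(k + 3)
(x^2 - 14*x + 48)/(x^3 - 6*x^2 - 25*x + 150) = (x - 8)/(x^2 - 25)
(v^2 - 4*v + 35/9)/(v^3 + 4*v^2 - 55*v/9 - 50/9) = (3*v - 7)/(3*v^2 + 17*v + 10)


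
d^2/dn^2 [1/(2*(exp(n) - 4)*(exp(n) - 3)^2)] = (9*exp(3*n) - 56*exp(2*n) + 49*exp(n) + 132)*exp(n)/(2*(exp(7*n) - 24*exp(6*n) + 246*exp(5*n) - 1396*exp(4*n) + 4737*exp(3*n) - 9612*exp(2*n) + 10800*exp(n) - 5184))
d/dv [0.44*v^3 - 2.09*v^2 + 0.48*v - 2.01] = 1.32*v^2 - 4.18*v + 0.48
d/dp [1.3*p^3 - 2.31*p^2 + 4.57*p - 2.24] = 3.9*p^2 - 4.62*p + 4.57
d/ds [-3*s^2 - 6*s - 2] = -6*s - 6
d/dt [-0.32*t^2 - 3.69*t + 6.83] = -0.64*t - 3.69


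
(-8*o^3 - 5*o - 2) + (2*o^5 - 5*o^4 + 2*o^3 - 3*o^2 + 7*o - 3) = 2*o^5 - 5*o^4 - 6*o^3 - 3*o^2 + 2*o - 5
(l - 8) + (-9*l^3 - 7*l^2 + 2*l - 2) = -9*l^3 - 7*l^2 + 3*l - 10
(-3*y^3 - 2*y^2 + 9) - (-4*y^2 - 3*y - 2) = -3*y^3 + 2*y^2 + 3*y + 11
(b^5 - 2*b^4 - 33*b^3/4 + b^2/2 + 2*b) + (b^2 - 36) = b^5 - 2*b^4 - 33*b^3/4 + 3*b^2/2 + 2*b - 36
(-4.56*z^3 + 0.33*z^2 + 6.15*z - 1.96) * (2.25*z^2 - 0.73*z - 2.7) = -10.26*z^5 + 4.0713*z^4 + 25.9086*z^3 - 9.7905*z^2 - 15.1742*z + 5.292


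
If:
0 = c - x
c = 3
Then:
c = 3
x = 3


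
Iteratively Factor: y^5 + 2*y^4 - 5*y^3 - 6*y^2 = (y - 2)*(y^4 + 4*y^3 + 3*y^2) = (y - 2)*(y + 1)*(y^3 + 3*y^2) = y*(y - 2)*(y + 1)*(y^2 + 3*y) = y^2*(y - 2)*(y + 1)*(y + 3)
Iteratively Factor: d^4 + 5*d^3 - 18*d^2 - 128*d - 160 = (d + 4)*(d^3 + d^2 - 22*d - 40) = (d - 5)*(d + 4)*(d^2 + 6*d + 8) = (d - 5)*(d + 2)*(d + 4)*(d + 4)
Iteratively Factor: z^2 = (z)*(z)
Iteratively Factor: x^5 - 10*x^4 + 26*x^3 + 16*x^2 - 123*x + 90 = (x - 3)*(x^4 - 7*x^3 + 5*x^2 + 31*x - 30) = (x - 5)*(x - 3)*(x^3 - 2*x^2 - 5*x + 6) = (x - 5)*(x - 3)*(x - 1)*(x^2 - x - 6) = (x - 5)*(x - 3)^2*(x - 1)*(x + 2)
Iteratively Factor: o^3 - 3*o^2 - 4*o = (o)*(o^2 - 3*o - 4) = o*(o + 1)*(o - 4)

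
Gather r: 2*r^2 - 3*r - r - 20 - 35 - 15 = 2*r^2 - 4*r - 70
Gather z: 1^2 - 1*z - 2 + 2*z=z - 1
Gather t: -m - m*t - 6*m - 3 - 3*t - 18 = -7*m + t*(-m - 3) - 21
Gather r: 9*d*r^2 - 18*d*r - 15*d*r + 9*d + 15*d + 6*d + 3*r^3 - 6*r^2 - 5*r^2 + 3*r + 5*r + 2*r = 30*d + 3*r^3 + r^2*(9*d - 11) + r*(10 - 33*d)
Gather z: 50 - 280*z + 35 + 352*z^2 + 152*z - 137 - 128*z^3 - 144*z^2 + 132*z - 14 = -128*z^3 + 208*z^2 + 4*z - 66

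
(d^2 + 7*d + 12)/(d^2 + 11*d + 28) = (d + 3)/(d + 7)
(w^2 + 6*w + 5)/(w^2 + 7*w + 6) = (w + 5)/(w + 6)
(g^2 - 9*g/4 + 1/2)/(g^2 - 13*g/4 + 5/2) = (4*g - 1)/(4*g - 5)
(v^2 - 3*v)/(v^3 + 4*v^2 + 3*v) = (v - 3)/(v^2 + 4*v + 3)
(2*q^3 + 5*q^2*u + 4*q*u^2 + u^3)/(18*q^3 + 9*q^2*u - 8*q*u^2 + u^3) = (2*q^2 + 3*q*u + u^2)/(18*q^2 - 9*q*u + u^2)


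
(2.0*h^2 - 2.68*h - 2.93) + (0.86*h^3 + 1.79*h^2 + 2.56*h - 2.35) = 0.86*h^3 + 3.79*h^2 - 0.12*h - 5.28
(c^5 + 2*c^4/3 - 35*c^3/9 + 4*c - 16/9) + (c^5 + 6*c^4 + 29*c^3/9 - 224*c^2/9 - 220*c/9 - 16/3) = 2*c^5 + 20*c^4/3 - 2*c^3/3 - 224*c^2/9 - 184*c/9 - 64/9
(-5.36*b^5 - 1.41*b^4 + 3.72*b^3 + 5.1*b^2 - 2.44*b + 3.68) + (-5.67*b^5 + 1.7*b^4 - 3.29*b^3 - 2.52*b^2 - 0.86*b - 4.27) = -11.03*b^5 + 0.29*b^4 + 0.43*b^3 + 2.58*b^2 - 3.3*b - 0.589999999999999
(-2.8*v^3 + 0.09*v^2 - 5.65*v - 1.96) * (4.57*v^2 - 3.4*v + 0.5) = -12.796*v^5 + 9.9313*v^4 - 27.5265*v^3 + 10.2978*v^2 + 3.839*v - 0.98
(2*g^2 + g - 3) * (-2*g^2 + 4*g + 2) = -4*g^4 + 6*g^3 + 14*g^2 - 10*g - 6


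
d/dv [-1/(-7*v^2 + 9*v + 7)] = (9 - 14*v)/(-7*v^2 + 9*v + 7)^2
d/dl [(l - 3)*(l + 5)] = 2*l + 2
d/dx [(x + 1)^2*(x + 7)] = 3*(x + 1)*(x + 5)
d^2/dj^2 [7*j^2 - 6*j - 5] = 14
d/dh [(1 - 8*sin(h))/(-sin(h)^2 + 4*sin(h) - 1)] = 2*(sin(h) + 2*cos(2*h))*cos(h)/(sin(h)^2 - 4*sin(h) + 1)^2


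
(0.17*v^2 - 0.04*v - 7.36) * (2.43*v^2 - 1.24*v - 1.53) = 0.4131*v^4 - 0.308*v^3 - 18.0953*v^2 + 9.1876*v + 11.2608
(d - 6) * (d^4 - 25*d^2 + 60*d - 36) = d^5 - 6*d^4 - 25*d^3 + 210*d^2 - 396*d + 216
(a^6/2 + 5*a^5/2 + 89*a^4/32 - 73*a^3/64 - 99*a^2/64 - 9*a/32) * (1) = a^6/2 + 5*a^5/2 + 89*a^4/32 - 73*a^3/64 - 99*a^2/64 - 9*a/32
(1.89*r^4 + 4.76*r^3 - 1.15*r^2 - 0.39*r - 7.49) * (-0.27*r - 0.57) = -0.5103*r^5 - 2.3625*r^4 - 2.4027*r^3 + 0.7608*r^2 + 2.2446*r + 4.2693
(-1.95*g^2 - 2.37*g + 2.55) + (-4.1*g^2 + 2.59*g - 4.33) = -6.05*g^2 + 0.22*g - 1.78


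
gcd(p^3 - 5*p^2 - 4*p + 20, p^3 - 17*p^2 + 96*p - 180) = p - 5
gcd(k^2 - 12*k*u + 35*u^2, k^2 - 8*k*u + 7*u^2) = -k + 7*u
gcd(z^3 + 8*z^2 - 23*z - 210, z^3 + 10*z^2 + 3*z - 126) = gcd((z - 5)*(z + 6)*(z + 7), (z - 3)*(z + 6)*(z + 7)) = z^2 + 13*z + 42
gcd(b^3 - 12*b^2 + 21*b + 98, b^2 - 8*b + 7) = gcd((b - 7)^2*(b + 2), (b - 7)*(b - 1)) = b - 7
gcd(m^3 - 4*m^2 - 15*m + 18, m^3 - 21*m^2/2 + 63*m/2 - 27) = m - 6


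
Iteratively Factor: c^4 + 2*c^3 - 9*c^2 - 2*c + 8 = (c - 1)*(c^3 + 3*c^2 - 6*c - 8) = (c - 1)*(c + 1)*(c^2 + 2*c - 8) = (c - 1)*(c + 1)*(c + 4)*(c - 2)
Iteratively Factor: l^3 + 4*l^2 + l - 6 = (l + 2)*(l^2 + 2*l - 3) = (l + 2)*(l + 3)*(l - 1)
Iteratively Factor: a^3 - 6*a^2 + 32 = (a + 2)*(a^2 - 8*a + 16) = (a - 4)*(a + 2)*(a - 4)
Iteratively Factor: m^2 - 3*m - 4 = (m - 4)*(m + 1)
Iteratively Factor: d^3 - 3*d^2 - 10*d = (d)*(d^2 - 3*d - 10) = d*(d + 2)*(d - 5)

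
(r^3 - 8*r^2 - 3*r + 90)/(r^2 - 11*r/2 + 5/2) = 2*(r^2 - 3*r - 18)/(2*r - 1)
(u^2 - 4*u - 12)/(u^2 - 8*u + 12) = (u + 2)/(u - 2)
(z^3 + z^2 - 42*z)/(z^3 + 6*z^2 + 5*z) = (z^2 + z - 42)/(z^2 + 6*z + 5)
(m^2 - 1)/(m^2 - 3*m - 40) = (1 - m^2)/(-m^2 + 3*m + 40)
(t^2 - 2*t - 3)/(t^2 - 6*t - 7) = (t - 3)/(t - 7)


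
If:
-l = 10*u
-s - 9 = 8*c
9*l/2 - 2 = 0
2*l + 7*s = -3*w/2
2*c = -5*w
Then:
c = -2795/2547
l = 4/9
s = -563/2547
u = -2/45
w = 1118/2547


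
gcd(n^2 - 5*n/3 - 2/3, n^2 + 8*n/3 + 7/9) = n + 1/3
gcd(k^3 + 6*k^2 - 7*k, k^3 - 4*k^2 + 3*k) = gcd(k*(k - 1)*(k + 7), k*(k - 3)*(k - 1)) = k^2 - k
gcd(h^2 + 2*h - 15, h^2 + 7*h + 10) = h + 5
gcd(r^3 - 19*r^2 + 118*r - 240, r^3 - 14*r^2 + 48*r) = r^2 - 14*r + 48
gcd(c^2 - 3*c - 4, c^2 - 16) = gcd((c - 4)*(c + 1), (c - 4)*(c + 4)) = c - 4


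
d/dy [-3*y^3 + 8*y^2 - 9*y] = -9*y^2 + 16*y - 9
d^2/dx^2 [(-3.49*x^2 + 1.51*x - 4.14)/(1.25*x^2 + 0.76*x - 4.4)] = (11.34975*x^3 - 153.9825*x^2 + 26.232*x - 175.356448)/(1.953125*x^6 + 3.5625*x^5 - 18.459*x^4 - 24.641024*x^3 + 64.97568*x^2 + 44.1408*x - 85.184)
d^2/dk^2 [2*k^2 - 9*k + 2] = 4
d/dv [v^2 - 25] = 2*v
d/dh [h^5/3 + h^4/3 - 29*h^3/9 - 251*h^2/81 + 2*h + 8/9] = 5*h^4/3 + 4*h^3/3 - 29*h^2/3 - 502*h/81 + 2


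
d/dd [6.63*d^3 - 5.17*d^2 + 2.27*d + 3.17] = 19.89*d^2 - 10.34*d + 2.27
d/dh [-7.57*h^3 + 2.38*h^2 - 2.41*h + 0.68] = -22.71*h^2 + 4.76*h - 2.41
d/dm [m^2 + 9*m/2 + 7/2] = 2*m + 9/2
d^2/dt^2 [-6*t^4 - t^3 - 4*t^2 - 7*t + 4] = -72*t^2 - 6*t - 8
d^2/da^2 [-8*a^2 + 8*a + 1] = -16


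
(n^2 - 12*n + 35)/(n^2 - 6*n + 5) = (n - 7)/(n - 1)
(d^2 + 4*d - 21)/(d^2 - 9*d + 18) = (d + 7)/(d - 6)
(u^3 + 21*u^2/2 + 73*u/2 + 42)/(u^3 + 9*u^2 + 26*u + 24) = (u + 7/2)/(u + 2)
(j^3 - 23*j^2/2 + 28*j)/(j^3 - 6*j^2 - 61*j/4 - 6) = 2*j*(2*j - 7)/(4*j^2 + 8*j + 3)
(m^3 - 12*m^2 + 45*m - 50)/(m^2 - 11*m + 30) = (m^2 - 7*m + 10)/(m - 6)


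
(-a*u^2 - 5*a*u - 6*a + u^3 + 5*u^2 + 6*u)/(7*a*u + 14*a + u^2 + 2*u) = (-a*u - 3*a + u^2 + 3*u)/(7*a + u)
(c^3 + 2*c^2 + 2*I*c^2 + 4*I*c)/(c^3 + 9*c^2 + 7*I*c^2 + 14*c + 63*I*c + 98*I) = c*(c + 2*I)/(c^2 + 7*c*(1 + I) + 49*I)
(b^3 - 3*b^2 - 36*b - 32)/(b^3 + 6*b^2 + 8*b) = (b^2 - 7*b - 8)/(b*(b + 2))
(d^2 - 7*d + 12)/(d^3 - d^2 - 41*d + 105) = (d - 4)/(d^2 + 2*d - 35)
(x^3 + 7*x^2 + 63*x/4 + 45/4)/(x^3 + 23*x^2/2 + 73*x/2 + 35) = (2*x^2 + 9*x + 9)/(2*(x^2 + 9*x + 14))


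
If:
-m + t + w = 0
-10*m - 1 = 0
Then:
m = -1/10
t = -w - 1/10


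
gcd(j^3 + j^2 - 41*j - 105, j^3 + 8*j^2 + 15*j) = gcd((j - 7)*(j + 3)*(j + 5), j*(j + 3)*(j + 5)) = j^2 + 8*j + 15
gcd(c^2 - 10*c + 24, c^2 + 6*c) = 1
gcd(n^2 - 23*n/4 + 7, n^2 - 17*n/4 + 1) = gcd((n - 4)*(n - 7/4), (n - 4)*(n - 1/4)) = n - 4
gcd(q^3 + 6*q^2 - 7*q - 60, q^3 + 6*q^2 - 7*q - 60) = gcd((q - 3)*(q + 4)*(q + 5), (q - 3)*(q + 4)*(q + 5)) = q^3 + 6*q^2 - 7*q - 60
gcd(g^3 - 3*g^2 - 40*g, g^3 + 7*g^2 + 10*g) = g^2 + 5*g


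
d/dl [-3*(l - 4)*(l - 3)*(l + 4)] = -9*l^2 + 18*l + 48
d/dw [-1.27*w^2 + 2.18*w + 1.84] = 2.18 - 2.54*w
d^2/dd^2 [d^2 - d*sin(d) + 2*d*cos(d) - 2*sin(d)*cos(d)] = d*sin(d) - 2*d*cos(d) - 4*sin(d) + 4*sin(2*d) - 2*cos(d) + 2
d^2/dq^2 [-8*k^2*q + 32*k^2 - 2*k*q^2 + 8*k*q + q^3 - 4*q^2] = -4*k + 6*q - 8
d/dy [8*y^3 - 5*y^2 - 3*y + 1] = 24*y^2 - 10*y - 3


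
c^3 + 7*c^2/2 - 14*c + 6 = (c - 2)*(c - 1/2)*(c + 6)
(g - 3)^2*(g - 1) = g^3 - 7*g^2 + 15*g - 9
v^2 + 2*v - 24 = (v - 4)*(v + 6)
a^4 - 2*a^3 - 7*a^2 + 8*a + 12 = (a - 3)*(a - 2)*(a + 1)*(a + 2)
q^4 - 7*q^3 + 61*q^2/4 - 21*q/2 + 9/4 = (q - 3)^2*(q - 1/2)^2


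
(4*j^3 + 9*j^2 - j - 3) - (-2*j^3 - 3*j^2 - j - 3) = 6*j^3 + 12*j^2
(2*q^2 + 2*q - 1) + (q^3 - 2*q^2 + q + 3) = q^3 + 3*q + 2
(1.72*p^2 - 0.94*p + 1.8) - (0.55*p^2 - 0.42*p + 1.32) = 1.17*p^2 - 0.52*p + 0.48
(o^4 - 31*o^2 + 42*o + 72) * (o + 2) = o^5 + 2*o^4 - 31*o^3 - 20*o^2 + 156*o + 144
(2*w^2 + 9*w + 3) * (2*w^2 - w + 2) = 4*w^4 + 16*w^3 + w^2 + 15*w + 6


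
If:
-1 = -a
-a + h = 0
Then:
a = 1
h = 1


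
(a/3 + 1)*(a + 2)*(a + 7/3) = a^3/3 + 22*a^2/9 + 53*a/9 + 14/3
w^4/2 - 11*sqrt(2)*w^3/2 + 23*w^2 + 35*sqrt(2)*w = w*(w/2 + sqrt(2)/2)*(w - 7*sqrt(2))*(w - 5*sqrt(2))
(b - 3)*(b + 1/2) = b^2 - 5*b/2 - 3/2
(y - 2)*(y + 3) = y^2 + y - 6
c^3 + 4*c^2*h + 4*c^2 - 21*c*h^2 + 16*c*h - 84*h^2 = (c + 4)*(c - 3*h)*(c + 7*h)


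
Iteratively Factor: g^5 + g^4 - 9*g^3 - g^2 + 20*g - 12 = (g + 2)*(g^4 - g^3 - 7*g^2 + 13*g - 6) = (g - 1)*(g + 2)*(g^3 - 7*g + 6) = (g - 1)*(g + 2)*(g + 3)*(g^2 - 3*g + 2) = (g - 1)^2*(g + 2)*(g + 3)*(g - 2)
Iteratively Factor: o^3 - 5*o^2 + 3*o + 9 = (o + 1)*(o^2 - 6*o + 9) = (o - 3)*(o + 1)*(o - 3)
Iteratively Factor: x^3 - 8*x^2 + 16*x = (x - 4)*(x^2 - 4*x) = (x - 4)^2*(x)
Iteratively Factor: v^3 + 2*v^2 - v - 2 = (v - 1)*(v^2 + 3*v + 2) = (v - 1)*(v + 1)*(v + 2)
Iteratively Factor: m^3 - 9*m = (m)*(m^2 - 9) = m*(m - 3)*(m + 3)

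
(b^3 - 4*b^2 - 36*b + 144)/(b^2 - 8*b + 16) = (b^2 - 36)/(b - 4)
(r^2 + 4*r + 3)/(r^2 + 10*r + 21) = (r + 1)/(r + 7)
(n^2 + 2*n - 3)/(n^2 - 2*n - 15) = (n - 1)/(n - 5)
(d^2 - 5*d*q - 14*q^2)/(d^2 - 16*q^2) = (d^2 - 5*d*q - 14*q^2)/(d^2 - 16*q^2)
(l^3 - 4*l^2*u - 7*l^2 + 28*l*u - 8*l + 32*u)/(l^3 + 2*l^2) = (l^3 - 4*l^2*u - 7*l^2 + 28*l*u - 8*l + 32*u)/(l^2*(l + 2))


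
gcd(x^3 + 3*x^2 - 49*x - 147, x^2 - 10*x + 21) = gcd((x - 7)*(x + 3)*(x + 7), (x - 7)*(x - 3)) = x - 7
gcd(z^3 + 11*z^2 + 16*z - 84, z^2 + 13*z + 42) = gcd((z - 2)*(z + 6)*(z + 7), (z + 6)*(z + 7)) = z^2 + 13*z + 42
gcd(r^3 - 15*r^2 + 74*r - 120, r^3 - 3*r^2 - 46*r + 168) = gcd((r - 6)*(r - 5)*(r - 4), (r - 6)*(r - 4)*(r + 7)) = r^2 - 10*r + 24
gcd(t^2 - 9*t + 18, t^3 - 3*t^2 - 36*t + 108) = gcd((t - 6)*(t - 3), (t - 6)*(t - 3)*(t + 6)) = t^2 - 9*t + 18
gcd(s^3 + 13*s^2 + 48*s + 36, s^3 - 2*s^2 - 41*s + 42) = s + 6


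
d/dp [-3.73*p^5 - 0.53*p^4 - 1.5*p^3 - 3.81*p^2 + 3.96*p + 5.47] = -18.65*p^4 - 2.12*p^3 - 4.5*p^2 - 7.62*p + 3.96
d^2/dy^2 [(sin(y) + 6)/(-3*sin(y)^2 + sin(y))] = 3*(3*sin(y)^2 + 73*sin(y) - 24 - 106/sin(y) + 36/sin(y)^2 - 4/sin(y)^3)/(3*sin(y) - 1)^3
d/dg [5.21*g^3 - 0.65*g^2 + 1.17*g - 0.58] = 15.63*g^2 - 1.3*g + 1.17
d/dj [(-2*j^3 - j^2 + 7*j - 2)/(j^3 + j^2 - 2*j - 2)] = (-j^4 - 6*j^3 + 13*j^2 + 8*j - 18)/(j^6 + 2*j^5 - 3*j^4 - 8*j^3 + 8*j + 4)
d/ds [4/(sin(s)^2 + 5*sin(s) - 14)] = -4*(2*sin(s) + 5)*cos(s)/(sin(s)^2 + 5*sin(s) - 14)^2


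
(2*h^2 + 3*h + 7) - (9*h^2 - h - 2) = -7*h^2 + 4*h + 9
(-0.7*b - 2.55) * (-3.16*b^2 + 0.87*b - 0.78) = 2.212*b^3 + 7.449*b^2 - 1.6725*b + 1.989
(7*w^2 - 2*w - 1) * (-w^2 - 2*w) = -7*w^4 - 12*w^3 + 5*w^2 + 2*w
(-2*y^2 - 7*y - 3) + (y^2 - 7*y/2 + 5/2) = -y^2 - 21*y/2 - 1/2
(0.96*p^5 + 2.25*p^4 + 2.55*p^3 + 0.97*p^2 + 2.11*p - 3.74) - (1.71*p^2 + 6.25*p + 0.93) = 0.96*p^5 + 2.25*p^4 + 2.55*p^3 - 0.74*p^2 - 4.14*p - 4.67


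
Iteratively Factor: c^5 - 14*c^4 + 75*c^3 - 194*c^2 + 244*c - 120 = (c - 3)*(c^4 - 11*c^3 + 42*c^2 - 68*c + 40) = (c - 3)*(c - 2)*(c^3 - 9*c^2 + 24*c - 20) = (c - 3)*(c - 2)^2*(c^2 - 7*c + 10) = (c - 5)*(c - 3)*(c - 2)^2*(c - 2)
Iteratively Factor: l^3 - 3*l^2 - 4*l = (l)*(l^2 - 3*l - 4) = l*(l + 1)*(l - 4)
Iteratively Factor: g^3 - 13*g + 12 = (g + 4)*(g^2 - 4*g + 3) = (g - 1)*(g + 4)*(g - 3)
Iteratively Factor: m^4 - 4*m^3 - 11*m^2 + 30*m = (m + 3)*(m^3 - 7*m^2 + 10*m) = m*(m + 3)*(m^2 - 7*m + 10) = m*(m - 5)*(m + 3)*(m - 2)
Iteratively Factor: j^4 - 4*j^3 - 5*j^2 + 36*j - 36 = (j - 3)*(j^3 - j^2 - 8*j + 12) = (j - 3)*(j - 2)*(j^2 + j - 6) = (j - 3)*(j - 2)^2*(j + 3)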